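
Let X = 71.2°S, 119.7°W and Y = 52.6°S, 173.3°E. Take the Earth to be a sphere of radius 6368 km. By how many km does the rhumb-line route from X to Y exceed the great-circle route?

Great circle: cos σ = sin φ₁ sin φ₂ + cos φ₁ cos φ₂ cos Δλ,  σ = 0.5944 rad → d_gc = 3784.8 km
Rhumb line: Δψ = +0.7152, q = Δφ/Δψ = 0.4539, d_rh = R√(Δφ²+q²Δλ²) = 3962.1 km
Excess = 3962.1 − 3784.8 = 177.3 ≈ 177 km

177 km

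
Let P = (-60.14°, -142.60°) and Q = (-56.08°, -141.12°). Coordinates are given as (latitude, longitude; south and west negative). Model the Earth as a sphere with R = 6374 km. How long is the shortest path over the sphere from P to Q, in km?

cos σ = sin φ₁ sin φ₂ + cos φ₁ cos φ₂ cos Δλ
      = sin(-60.14°)sin(-56.08°) + cos(-60.14°)cos(-56.08°)cos(1.48°) = 0.9974
σ = 4.134° → d = Rσ = 6374·0.07216 = 460 km

460 km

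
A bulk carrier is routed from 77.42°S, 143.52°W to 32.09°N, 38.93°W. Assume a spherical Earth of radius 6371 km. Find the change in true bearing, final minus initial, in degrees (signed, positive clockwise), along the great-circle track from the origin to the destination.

-81.6°

At departure: θ₁ = atan2(sin Δλ cos φ₂, cos φ₁ sin φ₂ − sin φ₁ cos φ₂ cos Δλ) = 96.44°
At arrival: θ₂ = atan2(sin Δλ cos φ₁, −cos φ₂ sin φ₁ + sin φ₂ cos φ₁ cos Δλ) = 14.80°
Δθ = θ₂ − θ₁ = -81.6°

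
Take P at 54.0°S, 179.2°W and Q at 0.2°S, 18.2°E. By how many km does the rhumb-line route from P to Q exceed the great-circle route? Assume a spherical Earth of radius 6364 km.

2505 km

Great circle: cos σ = sin φ₁ sin φ₂ + cos φ₁ cos φ₂ cos Δλ,  σ = 2.1628 rad → d_gc = 13764.3 km
Rhumb line: Δψ = +1.1207, q = Δφ/Δψ = 0.8379, d_rh = R√(Δφ²+q²Δλ²) = 16269.4 km
Excess = 16269.4 − 13764.3 = 2505.1 ≈ 2505 km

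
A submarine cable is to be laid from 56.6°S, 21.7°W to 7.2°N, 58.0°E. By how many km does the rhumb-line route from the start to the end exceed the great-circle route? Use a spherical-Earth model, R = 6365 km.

214 km

Great circle: cos σ = sin φ₁ sin φ₂ + cos φ₁ cos φ₂ cos Δλ,  σ = 1.5778 rad → d_gc = 10042.6 km
Rhumb line: Δψ = +1.3299, q = Δφ/Δψ = 0.8373, d_rh = R√(Δφ²+q²Δλ²) = 10256.2 km
Excess = 10256.2 − 10042.6 = 213.6 ≈ 214 km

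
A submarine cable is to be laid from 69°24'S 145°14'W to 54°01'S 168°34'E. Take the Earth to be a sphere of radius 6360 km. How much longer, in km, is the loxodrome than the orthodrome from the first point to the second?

62 km

Great circle: cos σ = sin φ₁ sin φ₂ + cos φ₁ cos φ₂ cos Δλ,  σ = 0.4498 rad → d_gc = 2860.8 km
Rhumb line: Δψ = +0.5806, q = Δφ/Δψ = 0.4625, d_rh = R√(Δφ²+q²Δλ²) = 2922.5 km
Excess = 2922.5 − 2860.8 = 61.7 ≈ 62 km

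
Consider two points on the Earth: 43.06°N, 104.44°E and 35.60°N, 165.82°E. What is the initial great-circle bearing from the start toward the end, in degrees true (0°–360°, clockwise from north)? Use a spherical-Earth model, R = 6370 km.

θ = atan2( sin Δλ·cos φ₂ ,  cos φ₁ sin φ₂ − sin φ₁ cos φ₂ cos Δλ )
  = atan2(+0.7138, +0.1594) = 77.41°

77.4°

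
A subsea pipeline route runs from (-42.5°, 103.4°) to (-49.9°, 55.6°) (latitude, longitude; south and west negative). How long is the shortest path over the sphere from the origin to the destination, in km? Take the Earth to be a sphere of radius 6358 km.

3696 km

Haversine: a = sin²(Δφ/2)+cos φ₁ cos φ₂ sin²(Δλ/2) = 0.08211;  σ = 2·atan2(√a,√(1−a))
σ = 33.304° → d = Rσ = 6358·0.58126 = 3696 km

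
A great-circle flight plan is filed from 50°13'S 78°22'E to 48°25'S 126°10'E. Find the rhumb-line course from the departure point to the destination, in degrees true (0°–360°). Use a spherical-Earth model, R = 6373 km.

86.7°

Δψ = ln[tan(π/4+φ₂/2)/tan(π/4+φ₁/2)] = +0.0482
Δλ = +0.8343 rad (taken the short way round)
course = atan2(Δλ, Δψ) = 86.69°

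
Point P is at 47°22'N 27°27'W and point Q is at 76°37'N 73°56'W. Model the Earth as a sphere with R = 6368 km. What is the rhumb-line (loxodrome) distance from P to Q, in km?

Rhumb course C = atan2(Δλ, Δψ) with Δψ = ln[tan(π/4+φ₂/2)/tan(π/4+φ₁/2)] = +1.2018, Δλ = -0.8113 → C = 325.98°
d = R·|Δφ| / |cos C| = 6368·0.51051 / 0.82882 = 3922 km

3922 km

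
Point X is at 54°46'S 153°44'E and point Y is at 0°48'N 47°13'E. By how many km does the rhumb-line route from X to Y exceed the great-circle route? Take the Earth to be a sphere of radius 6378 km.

534 km

Great circle: cos σ = sin φ₁ sin φ₂ + cos φ₁ cos φ₂ cos Δλ,  σ = 1.7471 rad → d_gc = 11143.06 km
Rhumb line: Δψ = +1.1611, q = Δφ/Δψ = 0.8352, d_rh = R√(Δφ²+q²Δλ²) = 11676.59 km
Excess = 11676.59 − 11143.06 = 533.53 ≈ 534 km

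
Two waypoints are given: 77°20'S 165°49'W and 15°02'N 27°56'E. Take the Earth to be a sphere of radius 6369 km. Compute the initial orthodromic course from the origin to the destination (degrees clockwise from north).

195.0°

θ = atan2( sin Δλ·cos φ₂ ,  cos φ₁ sin φ₂ − sin φ₁ cos φ₂ cos Δλ )
  = atan2(-0.2296, -0.8584) = 194.97°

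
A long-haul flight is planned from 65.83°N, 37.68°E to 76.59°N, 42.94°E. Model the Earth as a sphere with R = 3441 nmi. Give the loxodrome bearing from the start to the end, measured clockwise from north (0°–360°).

Meridional parts: M(φ₁)=+1.5413, M(φ₂)=+2.1408 → ΔM = +0.5995;  Δλ = +0.0918 rad
tan C = Δλ / ΔM = +0.1531 → C = 8.71°

8.7°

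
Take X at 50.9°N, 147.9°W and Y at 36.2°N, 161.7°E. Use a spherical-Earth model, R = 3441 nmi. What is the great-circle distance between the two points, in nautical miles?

2311 nmi

Haversine: a = sin²(Δφ/2)+cos φ₁ cos φ₂ sin²(Δλ/2) = 0.10863;  σ = 2·atan2(√a,√(1−a))
σ = 38.488° → d = Rσ = 3441·0.67174 = 2311 nmi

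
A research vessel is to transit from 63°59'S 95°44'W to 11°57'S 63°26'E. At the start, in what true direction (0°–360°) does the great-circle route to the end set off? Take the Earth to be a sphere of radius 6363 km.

159.1°

θ = atan2( sin Δλ·cos φ₂ ,  cos φ₁ sin φ₂ − sin φ₁ cos φ₂ cos Δλ )
  = atan2(+0.3479, -0.9125) = 159.13°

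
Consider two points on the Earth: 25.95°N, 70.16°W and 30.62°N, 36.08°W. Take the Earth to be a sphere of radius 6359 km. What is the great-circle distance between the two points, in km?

3358 km

cos σ = sin φ₁ sin φ₂ + cos φ₁ cos φ₂ cos Δλ
      = sin(25.95°)sin(30.62°) + cos(25.95°)cos(30.62°)cos(34.08°) = 0.8638
σ = 30.256° → d = Rσ = 6359·0.52806 = 3358 km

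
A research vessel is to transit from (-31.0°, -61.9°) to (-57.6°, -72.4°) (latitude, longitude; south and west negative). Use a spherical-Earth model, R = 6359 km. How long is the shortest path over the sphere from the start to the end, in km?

3060 km

cos σ = sin φ₁ sin φ₂ + cos φ₁ cos φ₂ cos Δλ
      = sin(-31.00°)sin(-57.60°) + cos(-31.00°)cos(-57.60°)cos(-10.50°) = 0.8865
σ = 27.568° → d = Rσ = 6359·0.48115 = 3060 km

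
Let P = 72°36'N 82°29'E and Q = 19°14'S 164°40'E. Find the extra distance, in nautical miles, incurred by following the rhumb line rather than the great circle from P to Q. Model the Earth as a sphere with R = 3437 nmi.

199 nmi

Great circle: cos σ = sin φ₁ sin φ₂ + cos φ₁ cos φ₂ cos Δλ,  σ = 1.8504 rad → d_gc = 6359.71 nmi
Rhumb line: Δψ = -2.2193, q = Δφ/Δψ = 0.7222, d_rh = R√(Δφ²+q²Δλ²) = 6559.19 nmi
Excess = 6559.19 − 6359.71 = 199.48 ≈ 199 nmi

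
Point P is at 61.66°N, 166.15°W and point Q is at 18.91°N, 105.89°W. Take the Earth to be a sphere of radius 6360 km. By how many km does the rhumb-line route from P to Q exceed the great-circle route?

147 km

Great circle: cos σ = sin φ₁ sin φ₂ + cos φ₁ cos φ₂ cos Δλ,  σ = 1.0379 rad → d_gc = 6601.2 km
Rhumb line: Δψ = -1.0402, q = Δφ/Δψ = 0.7173, d_rh = R√(Δφ²+q²Δλ²) = 6748.2 km
Excess = 6748.2 − 6601.2 = 147.0 ≈ 147 km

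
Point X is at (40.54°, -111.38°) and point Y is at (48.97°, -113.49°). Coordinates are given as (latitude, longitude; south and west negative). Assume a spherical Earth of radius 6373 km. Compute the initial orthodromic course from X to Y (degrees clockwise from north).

350.7°

θ = atan2( sin Δλ·cos φ₂ ,  cos φ₁ sin φ₂ − sin φ₁ cos φ₂ cos Δλ )
  = atan2(-0.0242, +0.1469) = 350.66°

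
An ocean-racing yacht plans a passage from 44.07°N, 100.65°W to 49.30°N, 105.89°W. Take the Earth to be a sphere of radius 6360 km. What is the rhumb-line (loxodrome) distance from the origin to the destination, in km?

Δψ = ln[tan(π/4+φ₂/2)/tan(π/4+φ₁/2)] = +0.1332;  Δφ = +0.0913 rad,  Δλ = -0.0915 rad
q = Δφ/Δψ = 0.6852
d = R·√(Δφ² + q²Δλ²) = 6360·0.11072 = 704 km

704 km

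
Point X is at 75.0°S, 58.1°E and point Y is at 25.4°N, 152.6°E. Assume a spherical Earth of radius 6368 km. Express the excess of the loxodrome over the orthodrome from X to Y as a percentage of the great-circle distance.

Great circle: σ = 2.0182 rad → d_gc = Rσ = 12852.2 km
Rhumb: Δφ = +1.7523, Δλ = +1.6493, Δψ = +2.4862, q = Δφ/Δψ = 0.7048 → d_rh = R√(Δφ²+q²Δλ²) = 13390.9 km
Excess = (13390.9 − 12852.2) / 12852.2 = 538.7 / 12852.2 = 4.19% ≈ 4.2%

4.2%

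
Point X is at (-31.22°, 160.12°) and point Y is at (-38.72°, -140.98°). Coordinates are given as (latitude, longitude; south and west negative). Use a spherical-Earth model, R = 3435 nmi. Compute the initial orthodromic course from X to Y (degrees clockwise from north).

116.0°

N = sin Δλ·cos φ₂ = +0.6681;  D = cos φ₁ sin φ₂ − sin φ₁ cos φ₂ cos Δλ = -0.3260
initial course = atan2(N, D) = 116.01°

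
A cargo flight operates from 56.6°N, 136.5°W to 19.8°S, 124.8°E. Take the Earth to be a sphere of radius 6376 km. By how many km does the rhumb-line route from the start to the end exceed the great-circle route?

Great circle: cos σ = sin φ₁ sin φ₂ + cos φ₁ cos φ₂ cos Δλ,  σ = 1.9403 rad → d_gc = 12371.3 km
Rhumb line: Δψ = -1.5566, q = Δφ/Δψ = 0.8566, d_rh = R√(Δφ²+q²Δλ²) = 12681.1 km
Excess = 12681.1 − 12371.3 = 309.8 ≈ 310 km

310 km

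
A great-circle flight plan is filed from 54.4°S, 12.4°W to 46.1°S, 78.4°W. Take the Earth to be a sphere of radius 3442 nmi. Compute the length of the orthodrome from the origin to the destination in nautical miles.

Haversine: a = sin²(Δφ/2)+cos φ₁ cos φ₂ sin²(Δλ/2) = 0.12497;  σ = 2·atan2(√a,√(1−a))
σ = 41.405° → d = Rσ = 3442·0.72265 = 2487 nmi

2487 nmi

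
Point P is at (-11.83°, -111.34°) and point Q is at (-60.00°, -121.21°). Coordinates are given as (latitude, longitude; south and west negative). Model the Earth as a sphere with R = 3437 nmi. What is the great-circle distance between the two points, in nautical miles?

2923 nmi

cos σ = sin φ₁ sin φ₂ + cos φ₁ cos φ₂ cos Δλ
      = sin(-11.83°)sin(-60.00°) + cos(-11.83°)cos(-60.00°)cos(-9.87°) = 0.6597
σ = 48.725° → d = Rσ = 3437·0.85040 = 2923 nmi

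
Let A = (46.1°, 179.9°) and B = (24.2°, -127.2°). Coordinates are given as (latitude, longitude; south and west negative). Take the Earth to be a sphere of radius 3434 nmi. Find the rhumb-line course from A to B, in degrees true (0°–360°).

117.1°

Meridional parts: M(φ₁)=+0.9088, M(φ₂)=+0.4355 → ΔM = -0.4733;  Δλ = +0.9233 rad
tan C = Δλ / ΔM = -1.9508 → C = 117.14°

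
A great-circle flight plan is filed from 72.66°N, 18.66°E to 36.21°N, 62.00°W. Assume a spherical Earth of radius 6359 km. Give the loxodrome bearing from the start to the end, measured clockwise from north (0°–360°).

229.5°

Meridional parts: M(φ₁)=+1.8807, M(φ₂)=+0.6788 → ΔM = -1.2019;  Δλ = -1.4078 rad
tan C = Δλ / ΔM = +1.1713 → C = 229.51°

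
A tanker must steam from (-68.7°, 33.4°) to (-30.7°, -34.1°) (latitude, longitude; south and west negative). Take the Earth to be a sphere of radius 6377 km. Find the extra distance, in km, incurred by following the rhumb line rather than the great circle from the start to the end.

223 km

Great circle: cos σ = sin φ₁ sin φ₂ + cos φ₁ cos φ₂ cos Δλ,  σ = 0.9333 rad → d_gc = 5951.6 km
Rhumb line: Δψ = +1.1076, q = Δφ/Δψ = 0.5988, d_rh = R√(Δφ²+q²Δλ²) = 6174.6 km
Excess = 6174.6 − 5951.6 = 223.0 ≈ 223 km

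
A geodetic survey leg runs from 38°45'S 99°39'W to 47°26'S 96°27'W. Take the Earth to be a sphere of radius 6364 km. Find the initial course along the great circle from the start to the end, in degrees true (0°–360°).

166.0°

N = sin Δλ·cos φ₂ = +0.0378;  D = cos φ₁ sin φ₂ − sin φ₁ cos φ₂ cos Δλ = -0.1516
initial course = atan2(N, D) = 166.02°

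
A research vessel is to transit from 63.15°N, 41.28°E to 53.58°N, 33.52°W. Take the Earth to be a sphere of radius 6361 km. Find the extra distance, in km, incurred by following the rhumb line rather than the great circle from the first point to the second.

Great circle: cos σ = sin φ₁ sin φ₂ + cos φ₁ cos φ₂ cos Δλ,  σ = 0.6629 rad → d_gc = 4216.4 km
Rhumb line: Δψ = -0.3208, q = Δφ/Δψ = 0.5207, d_rh = R√(Δφ²+q²Δλ²) = 4452.3 km
Excess = 4452.3 − 4216.4 = 235.9 ≈ 236 km

236 km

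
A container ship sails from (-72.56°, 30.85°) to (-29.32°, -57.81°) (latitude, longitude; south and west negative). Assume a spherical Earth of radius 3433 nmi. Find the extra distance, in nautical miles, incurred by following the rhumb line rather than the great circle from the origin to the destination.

259 nmi

Great circle: cos σ = sin φ₁ sin φ₂ + cos φ₁ cos φ₂ cos Δλ,  σ = 1.0778 rad → d_gc = 3700.0 nmi
Rhumb line: Δψ = +1.3392, q = Δφ/Δψ = 0.5635, d_rh = R√(Δφ²+q²Δλ²) = 3959.1 nmi
Excess = 3959.1 − 3700.0 = 259.1 ≈ 259 nmi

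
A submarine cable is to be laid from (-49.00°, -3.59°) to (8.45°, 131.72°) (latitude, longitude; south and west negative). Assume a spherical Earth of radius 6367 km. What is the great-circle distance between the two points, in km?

Haversine: a = sin²(Δφ/2)+cos φ₁ cos φ₂ sin²(Δλ/2) = 0.78612;  σ = 2·atan2(√a,√(1−a))
σ = 124.907° → d = Rσ = 6367·2.18004 = 13880 km

13880 km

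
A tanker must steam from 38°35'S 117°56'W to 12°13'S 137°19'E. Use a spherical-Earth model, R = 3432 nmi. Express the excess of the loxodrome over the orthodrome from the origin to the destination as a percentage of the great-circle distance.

Great circle: σ = 1.6334 rad → d_gc = Rσ = 5605.8 nmi
Rhumb: Δφ = +0.4602, Δλ = -1.8282, Δψ = +0.5161, q = Δφ/Δψ = 0.8917 → d_rh = R√(Δφ²+q²Δλ²) = 5813.3 nmi
Excess = (5813.3 − 5605.8) / 5605.8 = 207.5 / 5605.8 = 3.70% ≈ 3.7%

3.7%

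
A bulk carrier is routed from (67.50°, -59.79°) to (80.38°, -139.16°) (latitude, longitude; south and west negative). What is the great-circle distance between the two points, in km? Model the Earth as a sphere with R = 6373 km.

2522 km

cos σ = sin φ₁ sin φ₂ + cos φ₁ cos φ₂ cos Δλ
      = sin(67.50°)sin(80.38°) + cos(67.50°)cos(80.38°)cos(-79.37°) = 0.9227
σ = 22.678° → d = Rσ = 6373·0.39581 = 2522 km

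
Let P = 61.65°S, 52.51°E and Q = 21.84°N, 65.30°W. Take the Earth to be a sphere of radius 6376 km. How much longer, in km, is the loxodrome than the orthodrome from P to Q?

656 km

Great circle: cos σ = sin φ₁ sin φ₂ + cos φ₁ cos φ₂ cos Δλ,  σ = 2.1330 rad → d_gc = 13599.9 km
Rhumb line: Δψ = +1.7668, q = Δφ/Δψ = 0.8247, d_rh = R√(Δφ²+q²Δλ²) = 14256.0 km
Excess = 14256.0 − 13599.9 = 656.1 ≈ 656 km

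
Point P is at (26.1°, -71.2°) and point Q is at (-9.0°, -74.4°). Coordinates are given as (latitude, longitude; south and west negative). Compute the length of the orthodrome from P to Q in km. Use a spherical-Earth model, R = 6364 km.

3914 km

Haversine: a = sin²(Δφ/2)+cos φ₁ cos φ₂ sin²(Δλ/2) = 0.09162;  σ = 2·atan2(√a,√(1−a))
σ = 35.238° → d = Rσ = 6364·0.61501 = 3914 km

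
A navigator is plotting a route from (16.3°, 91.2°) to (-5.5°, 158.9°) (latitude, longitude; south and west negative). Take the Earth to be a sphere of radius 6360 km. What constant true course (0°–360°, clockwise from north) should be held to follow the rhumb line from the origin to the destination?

108.0°

Meridional parts: M(φ₁)=+0.2884, M(φ₂)=-0.0961 → ΔM = -0.3845;  Δλ = +1.1816 rad
tan C = Δλ / ΔM = -3.0727 → C = 108.03°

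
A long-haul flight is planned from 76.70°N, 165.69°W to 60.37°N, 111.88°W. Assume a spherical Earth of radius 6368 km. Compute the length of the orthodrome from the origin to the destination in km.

cos σ = sin φ₁ sin φ₂ + cos φ₁ cos φ₂ cos Δλ
      = sin(76.70°)sin(60.37°) + cos(76.70°)cos(60.37°)cos(53.81°) = 0.9131
σ = 24.066° → d = Rσ = 6368·0.42002 = 2675 km

2675 km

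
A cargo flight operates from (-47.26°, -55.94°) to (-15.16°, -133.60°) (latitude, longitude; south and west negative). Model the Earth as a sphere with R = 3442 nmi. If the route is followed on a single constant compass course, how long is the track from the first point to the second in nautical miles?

Rhumb course C = atan2(Δλ, Δψ) with Δψ = ln[tan(π/4+φ₂/2)/tan(π/4+φ₁/2)] = +0.6706, Δλ = -1.3554 → C = 296.32°
d = R·|Δφ| / |cos C| = 3442·0.56025 / 0.44343 = 4349 nmi

4349 nmi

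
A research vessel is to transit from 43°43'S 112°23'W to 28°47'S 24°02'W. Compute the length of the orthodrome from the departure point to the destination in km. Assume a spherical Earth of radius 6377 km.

7730 km

cos σ = sin φ₁ sin φ₂ + cos φ₁ cos φ₂ cos Δλ
      = sin(-43.72°)sin(-28.78°) + cos(-43.72°)cos(-28.78°)cos(88.35°) = 0.3510
σ = 69.451° → d = Rσ = 6377·1.21216 = 7730 km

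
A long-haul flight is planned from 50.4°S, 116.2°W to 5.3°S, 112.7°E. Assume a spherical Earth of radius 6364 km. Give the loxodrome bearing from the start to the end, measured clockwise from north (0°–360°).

Meridional parts: M(φ₁)=-1.0216, M(φ₂)=-0.0926 → ΔM = +0.9290;  Δλ = -2.2881 rad
tan C = Δλ / ΔM = -2.4631 → C = 292.10°

292.1°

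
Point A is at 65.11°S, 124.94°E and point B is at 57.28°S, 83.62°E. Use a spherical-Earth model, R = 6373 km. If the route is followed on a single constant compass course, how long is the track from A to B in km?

2367 km

Δψ = ln[tan(π/4+φ₂/2)/tan(π/4+φ₁/2)] = +0.2853;  Δφ = +0.1367 rad,  Δλ = -0.7212 rad
q = Δφ/Δψ = 0.4790
d = R·√(Δφ² + q²Δλ²) = 6373·0.37146 = 2367 km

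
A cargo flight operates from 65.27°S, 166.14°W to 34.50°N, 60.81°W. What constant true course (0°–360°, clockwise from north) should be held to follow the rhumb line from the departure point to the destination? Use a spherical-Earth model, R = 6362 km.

Δψ = ln[tan(π/4+φ₂/2)/tan(π/4+φ₁/2)] = +2.1599
Δλ = +1.8384 rad (taken the short way round)
course = atan2(Δλ, Δψ) = 40.40°

40.4°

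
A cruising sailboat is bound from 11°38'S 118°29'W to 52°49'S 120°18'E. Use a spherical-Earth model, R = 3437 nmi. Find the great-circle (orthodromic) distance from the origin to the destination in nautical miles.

cos σ = sin φ₁ sin φ₂ + cos φ₁ cos φ₂ cos Δλ
      = sin(-11.63°)sin(-52.82°) + cos(-11.63°)cos(-52.82°)cos(-121.22°) = -0.1461
σ = 98.403° → d = Rσ = 3437·1.71746 = 5903 nmi

5903 nmi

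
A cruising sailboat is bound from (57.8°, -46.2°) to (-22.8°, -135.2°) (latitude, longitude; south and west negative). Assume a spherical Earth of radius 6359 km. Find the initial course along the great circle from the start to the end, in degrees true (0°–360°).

256.6°

θ = atan2( sin Δλ·cos φ₂ ,  cos φ₁ sin φ₂ − sin φ₁ cos φ₂ cos Δλ )
  = atan2(-0.9217, -0.2201) = 256.57°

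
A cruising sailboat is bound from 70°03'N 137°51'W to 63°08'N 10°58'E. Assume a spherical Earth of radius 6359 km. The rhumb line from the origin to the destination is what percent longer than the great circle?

Great circle: σ = 0.7861 rad → d_gc = Rσ = 4998.8 km
Rhumb: Δφ = -0.1207, Δλ = +2.5973, Δψ = -0.3060, q = Δφ/Δψ = 0.3944 → d_rh = R√(Δφ²+q²Δλ²) = 6560.0 km
Excess = (6560.0 − 4998.8) / 4998.8 = 1561.2 / 4998.8 = 31.23% ≈ 31.2%

31.2%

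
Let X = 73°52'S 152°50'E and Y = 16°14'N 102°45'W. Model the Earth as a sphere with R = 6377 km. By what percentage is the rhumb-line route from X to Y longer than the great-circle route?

6.0%

Great circle: σ = 1.9124 rad → d_gc = Rσ = 12195.1 km
Rhumb: Δφ = +1.5725, Δλ = +1.8224, Δψ = +2.2410, q = Δφ/Δψ = 0.7017 → d_rh = R√(Δφ²+q²Δλ²) = 12925.3 km
Excess = (12925.3 − 12195.1) / 12195.1 = 730.2 / 12195.1 = 5.99% ≈ 6.0%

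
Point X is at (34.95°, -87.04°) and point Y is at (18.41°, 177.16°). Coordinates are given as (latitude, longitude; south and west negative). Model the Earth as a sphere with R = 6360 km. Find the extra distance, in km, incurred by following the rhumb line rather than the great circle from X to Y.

290 km

Great circle: cos σ = sin φ₁ sin φ₂ + cos φ₁ cos φ₂ cos Δλ,  σ = 1.4683 rad → d_gc = 9338.3 km
Rhumb line: Δψ = -0.3248, q = Δφ/Δψ = 0.8888, d_rh = R√(Δφ²+q²Δλ²) = 9628.6 km
Excess = 9628.6 − 9338.3 = 290.3 ≈ 290 km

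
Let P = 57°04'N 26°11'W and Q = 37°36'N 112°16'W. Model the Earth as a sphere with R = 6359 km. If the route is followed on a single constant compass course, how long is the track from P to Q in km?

6726 km

Rhumb course C = atan2(Δλ, Δψ) with Δψ = ln[tan(π/4+φ₂/2)/tan(π/4+φ₁/2)] = -0.5097, Δλ = -1.5024 → C = 251.26°
d = R·|Δφ| / |cos C| = 6359·0.33976 / 0.32124 = 6726 km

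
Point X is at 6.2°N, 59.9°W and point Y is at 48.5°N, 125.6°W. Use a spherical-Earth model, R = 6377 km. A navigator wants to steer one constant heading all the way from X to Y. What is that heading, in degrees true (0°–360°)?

306.9°

Meridional parts: M(φ₁)=+0.1084, M(φ₂)=+0.9706 → ΔM = +0.8622;  Δλ = -1.1467 rad
tan C = Δλ / ΔM = -1.3300 → C = 306.94°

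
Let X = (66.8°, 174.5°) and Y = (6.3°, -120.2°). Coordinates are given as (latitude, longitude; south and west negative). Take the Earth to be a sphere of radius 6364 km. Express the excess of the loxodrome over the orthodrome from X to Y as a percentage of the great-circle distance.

Great circle: σ = 1.3031 rad → d_gc = Rσ = 8293.1 km
Rhumb: Δφ = -1.0559, Δλ = +1.1397, Δψ = -1.4732, q = Δφ/Δψ = 0.7167 → d_rh = R√(Δφ²+q²Δλ²) = 8496.0 km
Excess = (8496.0 − 8293.1) / 8293.1 = 202.9 / 8293.1 = 2.447% ≈ 2.4%

2.4%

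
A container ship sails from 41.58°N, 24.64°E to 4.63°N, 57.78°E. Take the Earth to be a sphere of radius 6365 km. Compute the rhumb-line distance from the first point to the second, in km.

Δψ = ln[tan(π/4+φ₂/2)/tan(π/4+φ₁/2)] = -0.7184;  Δφ = -0.6449 rad,  Δλ = +0.5784 rad
q = Δφ/Δψ = 0.8976
d = R·√(Δφ² + q²Δλ²) = 6365·0.82793 = 5270 km

5270 km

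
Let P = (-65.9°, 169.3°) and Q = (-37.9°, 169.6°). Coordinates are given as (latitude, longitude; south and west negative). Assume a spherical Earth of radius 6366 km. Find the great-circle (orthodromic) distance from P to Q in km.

3111 km

cos σ = sin φ₁ sin φ₂ + cos φ₁ cos φ₂ cos Δλ
      = sin(-65.90°)sin(-37.90°) + cos(-65.90°)cos(-37.90°)cos(0.30°) = 0.8829
σ = 28.001° → d = Rσ = 6366·0.48870 = 3111 km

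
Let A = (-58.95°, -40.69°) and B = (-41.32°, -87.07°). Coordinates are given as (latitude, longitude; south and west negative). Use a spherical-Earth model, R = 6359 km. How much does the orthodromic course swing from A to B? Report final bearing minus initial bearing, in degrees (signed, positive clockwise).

At departure: θ₁ = atan2(sin Δλ cos φ₂, cos φ₁ sin φ₂ − sin φ₁ cos φ₂ cos Δλ) = 280.76°
At arrival: θ₂ = atan2(sin Δλ cos φ₁, −cos φ₂ sin φ₁ + sin φ₂ cos φ₁ cos Δλ) = 317.57°
Δθ = θ₂ − θ₁ = +36.8°

+36.8°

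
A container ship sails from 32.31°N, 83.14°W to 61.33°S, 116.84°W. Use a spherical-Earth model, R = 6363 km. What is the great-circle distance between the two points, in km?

10835 km

cos σ = sin φ₁ sin φ₂ + cos φ₁ cos φ₂ cos Δλ
      = sin(32.31°)sin(-61.33°) + cos(32.31°)cos(-61.33°)cos(-33.70°) = -0.1316
σ = 97.564° → d = Rσ = 6363·1.70281 = 10835 km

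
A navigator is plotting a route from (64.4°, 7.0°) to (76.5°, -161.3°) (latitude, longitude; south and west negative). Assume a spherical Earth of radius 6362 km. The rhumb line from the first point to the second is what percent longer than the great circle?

43.5%

Great circle: σ = 0.6791 rad → d_gc = Rσ = 4320.4 km
Rhumb: Δφ = +0.2112, Δλ = -2.9374, Δψ = +0.6521, q = Δφ/Δψ = 0.3239 → d_rh = R√(Δφ²+q²Δλ²) = 6199.5 km
Excess = (6199.5 − 4320.4) / 4320.4 = 1879.1 / 4320.4 = 43.49% ≈ 43.5%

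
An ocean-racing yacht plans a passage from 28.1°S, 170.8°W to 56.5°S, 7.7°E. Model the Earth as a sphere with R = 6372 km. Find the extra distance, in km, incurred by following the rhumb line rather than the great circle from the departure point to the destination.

4010 km

Great circle: cos σ = sin φ₁ sin φ₂ + cos φ₁ cos φ₂ cos Δλ,  σ = 1.6649 rad → d_gc = 10608.6 km
Rhumb line: Δψ = -0.6894, q = Δφ/Δψ = 0.7190, d_rh = R√(Δφ²+q²Δλ²) = 14618.5 km
Excess = 14618.5 − 10608.6 = 4009.9 ≈ 4010 km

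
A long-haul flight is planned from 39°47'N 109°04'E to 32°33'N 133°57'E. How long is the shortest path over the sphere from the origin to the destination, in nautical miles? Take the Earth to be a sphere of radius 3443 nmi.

Haversine: a = sin²(Δφ/2)+cos φ₁ cos φ₂ sin²(Δλ/2) = 0.03405;  σ = 2·atan2(√a,√(1−a))
σ = 21.266° → d = Rσ = 3443·0.37116 = 1278 nmi

1278 nmi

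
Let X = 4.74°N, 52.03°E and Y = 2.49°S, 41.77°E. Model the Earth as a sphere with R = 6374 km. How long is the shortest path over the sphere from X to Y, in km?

1396 km

cos σ = sin φ₁ sin φ₂ + cos φ₁ cos φ₂ cos Δλ
      = sin(4.74°)sin(-2.49°) + cos(4.74°)cos(-2.49°)cos(-10.26°) = 0.9761
σ = 12.544° → d = Rσ = 6374·0.21894 = 1396 km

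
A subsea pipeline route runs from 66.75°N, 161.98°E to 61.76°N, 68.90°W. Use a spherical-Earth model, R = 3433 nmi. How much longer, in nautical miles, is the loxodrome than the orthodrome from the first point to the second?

Great circle: cos σ = sin φ₁ sin φ₂ + cos φ₁ cos φ₂ cos Δλ,  σ = 0.8071 rad → d_gc = 2770.8 nmi
Rhumb line: Δψ = -0.2011, q = Δφ/Δψ = 0.4330, d_rh = R√(Δφ²+q²Δλ²) = 3363.6 nmi
Excess = 3363.6 − 2770.8 = 592.8 ≈ 593 nmi

593 nmi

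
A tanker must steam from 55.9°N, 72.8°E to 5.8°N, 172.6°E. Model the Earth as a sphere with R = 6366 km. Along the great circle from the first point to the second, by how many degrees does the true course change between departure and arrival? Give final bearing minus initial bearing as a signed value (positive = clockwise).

+67.8°

At departure: θ₁ = atan2(sin Δλ cos φ₂, cos φ₁ sin φ₂ − sin φ₁ cos φ₂ cos Δλ) = 78.64°
At arrival: θ₂ = atan2(sin Δλ cos φ₁, −cos φ₂ sin φ₁ + sin φ₂ cos φ₁ cos Δλ) = 146.46°
Δθ = θ₂ − θ₁ = +67.8°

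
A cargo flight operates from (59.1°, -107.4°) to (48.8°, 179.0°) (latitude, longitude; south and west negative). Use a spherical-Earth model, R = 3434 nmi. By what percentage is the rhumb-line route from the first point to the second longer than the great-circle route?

Great circle: σ = 0.7360 rad → d_gc = Rσ = 2527.6 nmi
Rhumb: Δφ = -0.1798, Δλ = -1.2846, Δψ = -0.3075, q = Δφ/Δψ = 0.5847 → d_rh = R√(Δφ²+q²Δλ²) = 2652.0 nmi
Excess = (2652.0 − 2527.6) / 2527.6 = 124.4 / 2527.6 = 4.92% ≈ 4.9%

4.9%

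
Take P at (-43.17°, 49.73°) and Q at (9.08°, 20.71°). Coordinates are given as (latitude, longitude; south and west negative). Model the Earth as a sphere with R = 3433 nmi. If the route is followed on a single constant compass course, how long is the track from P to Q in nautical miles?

3512 nmi

Rhumb course C = atan2(Δλ, Δψ) with Δψ = ln[tan(π/4+φ₂/2)/tan(π/4+φ₁/2)] = +0.9960, Δλ = -0.5065 → C = 333.05°
d = R·|Δφ| / |cos C| = 3433·0.91193 / 0.89137 = 3512 nmi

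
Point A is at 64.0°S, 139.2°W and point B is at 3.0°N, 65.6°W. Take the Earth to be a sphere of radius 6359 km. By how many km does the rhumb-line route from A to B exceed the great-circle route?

239 km

Great circle: cos σ = sin φ₁ sin φ₂ + cos φ₁ cos φ₂ cos Δλ,  σ = 1.4942 rad → d_gc = 9501.4 km
Rhumb line: Δψ = +1.5183, q = Δφ/Δψ = 0.7702, d_rh = R√(Δφ²+q²Δλ²) = 9740.4 km
Excess = 9740.4 − 9501.4 = 239.0 ≈ 239 km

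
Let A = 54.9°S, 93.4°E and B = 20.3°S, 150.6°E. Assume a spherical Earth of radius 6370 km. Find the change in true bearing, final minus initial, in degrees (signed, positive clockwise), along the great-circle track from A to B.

-38.4°

Initial bearing θ₁ = atan2(sin Δλ cos φ₂, cos φ₁ sin φ₂ − sin φ₁ cos φ₂ cos Δλ) = 74.67°
Final bearing θ₂ = (initial bearing from the destination back to the start) + 180° = 36.25°
Δθ = θ₂ − θ₁ = -38.4°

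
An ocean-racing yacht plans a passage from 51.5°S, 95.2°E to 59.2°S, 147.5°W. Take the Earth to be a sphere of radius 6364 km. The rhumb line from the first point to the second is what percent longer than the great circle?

Great circle: σ = 1.0169 rad → d_gc = Rσ = 6471.3 km
Rhumb: Δφ = -0.1344, Δλ = +2.0473, Δψ = -0.2373, q = Δφ/Δψ = 0.5663 → d_rh = R√(Δφ²+q²Δλ²) = 7428.1 km
Excess = (7428.1 − 6471.3) / 6471.3 = 956.8 / 6471.3 = 14.79% ≈ 14.8%

14.8%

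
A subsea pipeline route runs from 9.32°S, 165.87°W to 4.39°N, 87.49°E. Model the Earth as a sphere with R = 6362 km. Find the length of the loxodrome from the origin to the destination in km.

11900 km

Δψ = ln[tan(π/4+φ₂/2)/tan(π/4+φ₁/2)] = +0.2401;  Δφ = +0.2393 rad,  Δλ = -1.8612 rad
q = Δφ/Δψ = 0.9967
d = R·√(Δφ² + q²Δλ²) = 6362·1.87041 = 11900 km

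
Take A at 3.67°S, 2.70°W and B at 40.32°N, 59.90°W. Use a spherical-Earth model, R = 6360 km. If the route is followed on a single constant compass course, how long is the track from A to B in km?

7615 km

Δψ = ln[tan(π/4+φ₂/2)/tan(π/4+φ₁/2)] = +0.8343;  Δφ = +0.7678 rad,  Δλ = -0.9983 rad
q = Δφ/Δψ = 0.9202
d = R·√(Δφ² + q²Δλ²) = 6360·1.19728 = 7615 km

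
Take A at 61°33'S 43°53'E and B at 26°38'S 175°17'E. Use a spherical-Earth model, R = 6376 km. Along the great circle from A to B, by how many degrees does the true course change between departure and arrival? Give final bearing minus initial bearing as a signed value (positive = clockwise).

-116.5°

At departure: θ₁ = atan2(sin Δλ cos φ₂, cos φ₁ sin φ₂ − sin φ₁ cos φ₂ cos Δλ) = 137.56°
At arrival: θ₂ = atan2(sin Δλ cos φ₁, −cos φ₂ sin φ₁ + sin φ₂ cos φ₁ cos Δλ) = 21.08°
Δθ = θ₂ − θ₁ = -116.5°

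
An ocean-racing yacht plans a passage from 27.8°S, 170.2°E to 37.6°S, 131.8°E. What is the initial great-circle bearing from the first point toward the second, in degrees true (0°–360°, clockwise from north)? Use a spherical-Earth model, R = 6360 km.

243.1°

N = sin Δλ·cos φ₂ = -0.4921;  D = cos φ₁ sin φ₂ − sin φ₁ cos φ₂ cos Δλ = -0.2501
initial course = atan2(N, D) = 243.06°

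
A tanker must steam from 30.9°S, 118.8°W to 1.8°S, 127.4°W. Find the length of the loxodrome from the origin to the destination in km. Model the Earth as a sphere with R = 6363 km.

Δψ = ln[tan(π/4+φ₂/2)/tan(π/4+φ₁/2)] = +0.5361;  Δφ = +0.5079 rad,  Δλ = -0.1501 rad
q = Δφ/Δψ = 0.9474
d = R·√(Δφ² + q²Δλ²) = 6363·0.52742 = 3356 km

3356 km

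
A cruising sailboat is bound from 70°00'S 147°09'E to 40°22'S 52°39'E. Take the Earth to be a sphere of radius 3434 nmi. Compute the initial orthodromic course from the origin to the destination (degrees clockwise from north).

θ = atan2( sin Δλ·cos φ₂ ,  cos φ₁ sin φ₂ − sin φ₁ cos φ₂ cos Δλ )
  = atan2(-0.7596, -0.2777) = 249.92°

249.9°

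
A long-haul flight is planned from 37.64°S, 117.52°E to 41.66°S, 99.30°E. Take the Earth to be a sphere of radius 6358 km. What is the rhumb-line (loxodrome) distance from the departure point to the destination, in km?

Rhumb course C = atan2(Δλ, Δψ) with Δψ = ln[tan(π/4+φ₂/2)/tan(π/4+φ₁/2)] = -0.0912, Δλ = -0.3180 → C = 254.00°
d = R·|Δφ| / |cos C| = 6358·0.07016 / 0.27559 = 1619 km

1619 km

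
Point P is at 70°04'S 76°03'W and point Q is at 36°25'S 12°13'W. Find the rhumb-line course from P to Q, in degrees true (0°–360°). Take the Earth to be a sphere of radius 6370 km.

Δψ = ln[tan(π/4+φ₂/2)/tan(π/4+φ₁/2)] = +1.0555
Δλ = +1.1141 rad (taken the short way round)
course = atan2(Δλ, Δψ) = 46.55°

46.5°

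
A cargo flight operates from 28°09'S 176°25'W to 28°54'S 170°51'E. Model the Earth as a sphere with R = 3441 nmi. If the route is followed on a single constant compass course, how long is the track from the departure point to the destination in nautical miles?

Δψ = ln[tan(π/4+φ₂/2)/tan(π/4+φ₁/2)] = -0.0149;  Δφ = -0.0131 rad,  Δλ = -0.2222 rad
q = Δφ/Δψ = 0.8786
d = R·√(Δφ² + q²Δλ²) = 3441·0.19570 = 673 nmi

673 nmi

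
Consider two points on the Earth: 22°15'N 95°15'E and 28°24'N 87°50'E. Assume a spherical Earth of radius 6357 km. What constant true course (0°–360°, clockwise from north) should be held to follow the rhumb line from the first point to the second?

Δψ = ln[tan(π/4+φ₂/2)/tan(π/4+φ₁/2)] = +0.1188
Δλ = -0.1294 rad (taken the short way round)
course = atan2(Δλ, Δψ) = 312.55°

312.6°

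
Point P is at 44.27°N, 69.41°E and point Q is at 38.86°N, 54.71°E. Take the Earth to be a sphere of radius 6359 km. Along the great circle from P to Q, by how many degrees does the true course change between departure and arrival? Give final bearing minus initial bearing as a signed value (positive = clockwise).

-9.8°

At departure: θ₁ = atan2(sin Δλ cos φ₂, cos φ₁ sin φ₂ − sin φ₁ cos φ₂ cos Δλ) = 248.84°
At arrival: θ₂ = atan2(sin Δλ cos φ₁, −cos φ₂ sin φ₁ + sin φ₂ cos φ₁ cos Δλ) = 239.04°
Δθ = θ₂ − θ₁ = -9.8°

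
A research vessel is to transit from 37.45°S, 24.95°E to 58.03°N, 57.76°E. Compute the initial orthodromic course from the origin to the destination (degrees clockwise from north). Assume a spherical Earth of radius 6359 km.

16.9°

N = sin Δλ·cos φ₂ = +0.2869;  D = cos φ₁ sin φ₂ − sin φ₁ cos φ₂ cos Δλ = +0.9441
initial course = atan2(N, D) = 16.90°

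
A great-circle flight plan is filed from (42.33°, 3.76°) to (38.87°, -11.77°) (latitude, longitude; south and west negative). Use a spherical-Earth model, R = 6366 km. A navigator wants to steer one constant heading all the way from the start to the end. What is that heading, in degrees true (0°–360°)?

Δψ = ln[tan(π/4+φ₂/2)/tan(π/4+φ₁/2)] = -0.0796
Δλ = -0.2710 rad (taken the short way round)
course = atan2(Δλ, Δψ) = 253.64°

253.6°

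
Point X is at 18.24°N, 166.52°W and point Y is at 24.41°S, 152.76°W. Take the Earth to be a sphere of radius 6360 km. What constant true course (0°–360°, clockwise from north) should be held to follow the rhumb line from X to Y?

Δψ = ln[tan(π/4+φ₂/2)/tan(π/4+φ₁/2)] = -0.7634
Δλ = +0.2402 rad (taken the short way round)
course = atan2(Δλ, Δψ) = 162.54°

162.5°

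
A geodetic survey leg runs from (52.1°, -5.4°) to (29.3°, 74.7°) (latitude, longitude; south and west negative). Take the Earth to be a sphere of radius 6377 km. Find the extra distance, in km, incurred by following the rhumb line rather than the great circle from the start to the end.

278 km

Great circle: cos σ = sin φ₁ sin φ₂ + cos φ₁ cos φ₂ cos Δλ,  σ = 1.0721 rad → d_gc = 6836.9 km
Rhumb line: Δψ = -0.5338, q = Δφ/Δψ = 0.7455, d_rh = R√(Δφ²+q²Δλ²) = 7114.5 km
Excess = 7114.5 − 6836.9 = 277.6 ≈ 278 km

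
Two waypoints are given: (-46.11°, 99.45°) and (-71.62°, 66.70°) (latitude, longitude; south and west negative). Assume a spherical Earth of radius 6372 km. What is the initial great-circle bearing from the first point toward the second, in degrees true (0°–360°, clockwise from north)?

200.1°

θ = atan2( sin Δλ·cos φ₂ ,  cos φ₁ sin φ₂ − sin φ₁ cos φ₂ cos Δλ )
  = atan2(-0.1706, -0.4668) = 200.07°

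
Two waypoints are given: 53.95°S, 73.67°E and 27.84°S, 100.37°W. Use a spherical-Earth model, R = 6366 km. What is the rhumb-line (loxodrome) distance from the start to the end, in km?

14586 km

Δψ = ln[tan(π/4+φ₂/2)/tan(π/4+φ₁/2)] = +0.6165;  Δφ = +0.4557 rad,  Δλ = -3.0376 rad
q = Δφ/Δψ = 0.7392
d = R·√(Δφ² + q²Δλ²) = 6366·2.29123 = 14586 km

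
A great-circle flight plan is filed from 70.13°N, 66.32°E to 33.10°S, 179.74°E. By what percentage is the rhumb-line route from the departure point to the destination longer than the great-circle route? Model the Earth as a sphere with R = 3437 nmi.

4.7%

Great circle: σ = 2.2482 rad → d_gc = Rσ = 7727.0 nmi
Rhumb: Δφ = -1.8017, Δλ = +1.9796, Δψ = -2.3549, q = Δφ/Δψ = 0.7651 → d_rh = R√(Δφ²+q²Δλ²) = 8089.7 nmi
Excess = (8089.7 − 7727.0) / 7727.0 = 362.7 / 7727.0 = 4.69% ≈ 4.7%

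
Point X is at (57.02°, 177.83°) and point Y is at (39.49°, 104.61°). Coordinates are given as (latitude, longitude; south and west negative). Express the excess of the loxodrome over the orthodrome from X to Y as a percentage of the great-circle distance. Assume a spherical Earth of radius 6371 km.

Great circle: σ = 0.8569 rad → d_gc = Rσ = 5459.6 km
Rhumb: Δφ = -0.3060, Δλ = -1.2779, Δψ = -0.4660, q = Δφ/Δψ = 0.6566 → d_rh = R√(Δφ²+q²Δλ²) = 5690.0 km
Excess = (5690.0 − 5459.6) / 5459.6 = 230.4 / 5459.6 = 4.22% ≈ 4.2%

4.2%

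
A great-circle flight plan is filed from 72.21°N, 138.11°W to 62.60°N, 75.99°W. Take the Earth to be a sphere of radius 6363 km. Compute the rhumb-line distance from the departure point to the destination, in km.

2821 km

Rhumb course C = atan2(Δλ, Δψ) with Δψ = ln[tan(π/4+φ₂/2)/tan(π/4+φ₁/2)] = -0.4431, Δλ = +1.0842 → C = 112.23°
d = R·|Δφ| / |cos C| = 6363·0.16773 / 0.37835 = 2821 km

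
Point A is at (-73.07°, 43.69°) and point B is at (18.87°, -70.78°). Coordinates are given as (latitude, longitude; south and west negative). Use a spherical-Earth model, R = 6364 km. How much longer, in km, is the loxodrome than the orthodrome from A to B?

Great circle: cos σ = sin φ₁ sin φ₂ + cos φ₁ cos φ₂ cos Δλ,  σ = 2.0081 rad → d_gc = 12779.9 km
Rhumb line: Δψ = +2.2404, q = Δφ/Δψ = 0.7162, d_rh = R√(Δφ²+q²Δλ²) = 13682.6 km
Excess = 13682.6 − 12779.9 = 902.7 ≈ 903 km

903 km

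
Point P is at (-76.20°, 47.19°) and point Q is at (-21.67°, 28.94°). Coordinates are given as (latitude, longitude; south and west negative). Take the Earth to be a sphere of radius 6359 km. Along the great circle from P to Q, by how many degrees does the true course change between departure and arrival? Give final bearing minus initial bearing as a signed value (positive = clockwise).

Initial bearing θ₁ = atan2(sin Δλ cos φ₂, cos φ₁ sin φ₂ − sin φ₁ cos φ₂ cos Δλ) = 339.27°
Final bearing θ₂ = (initial bearing from the destination back to the start) + 180° = 354.79°
Δθ = θ₂ − θ₁ = +15.5°

+15.5°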